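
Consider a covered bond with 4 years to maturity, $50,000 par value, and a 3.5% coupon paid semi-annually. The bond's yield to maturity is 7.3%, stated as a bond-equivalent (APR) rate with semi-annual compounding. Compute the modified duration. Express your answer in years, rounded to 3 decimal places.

Periodic yield y = 0.0365. First find Macaulay duration:
  t   CF        PV=CF/(1+0.0365)^t    t·PV
  1       875.00       844.1872       844.1872
  2       875.00       814.4594     1,628.9188
  3       875.00       785.7785     2,357.3355
  4       875.00       758.1076     3,032.4302
  5       875.00       731.4111     3,657.0553
  6       875.00       705.6547     4,233.9280
  7       875.00       680.8053     4,765.6369
  8    50,875.00    38,190.0275   305,520.2198
  Σ                 43,510.4311   326,039.7116
P = 43,510.4311; Macaulay duration = 326,039.7116 / 43,510.4311 = 7.49337 half-year periods = 3.74668 years.
Modified duration = D_Mac / (1 + y) = 3.74668 / 1.0365 = 3.61475 years.

3.615 years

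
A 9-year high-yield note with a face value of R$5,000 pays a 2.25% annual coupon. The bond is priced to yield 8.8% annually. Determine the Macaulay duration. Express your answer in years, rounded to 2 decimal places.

7.97 years

Periodic yield y = 0.088. Discount each cash flow and weight by its year:
  t   CF        PV=CF/(1+0.088)^t    t·PV
  1       112.50       103.4007       103.4007
  2       112.50        95.0374       190.0749
  3       112.50        87.3506       262.0518
  4       112.50        80.2855       321.1419
  5       112.50        73.7918       368.9590
  6       112.50        67.8233       406.9400
  7       112.50        62.3376       436.3634
  8       112.50        57.2956       458.3649
  9     5,112.50     2,393.1684    21,538.5158
  Σ                  3,020.4910    24,085.8122
Price P = Σ PV = 3,020.4910.
Macaulay duration = Σ(t·PV) / P = 24,085.8122 / 3,020.4910 = 7.97414 years.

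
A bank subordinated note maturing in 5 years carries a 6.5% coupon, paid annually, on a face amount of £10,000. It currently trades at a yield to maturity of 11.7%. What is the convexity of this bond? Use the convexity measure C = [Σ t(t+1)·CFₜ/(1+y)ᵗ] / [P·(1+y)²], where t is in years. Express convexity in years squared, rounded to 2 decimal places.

19.96

With y = 0.117:
  t   CF        PV=CF/(1+0.117)^t    t·PV        t(t+1)·PV
  1       650.00       581.9158       581.9158       1,163.8317
  2       650.00       520.9632     1,041.9263       3,125.7789
  3       650.00       466.3949     1,399.1848       5,596.7394
  4       650.00       417.5425     1,670.1699       8,350.8496
  5    10,650.00     6,124.6848    30,623.4239     183,740.5436
  Σ                  8,111.5012    35,316.6208     201,977.7432
P = 8,111.5012.
Convexity = Σ t(t+1)·PV / [P·(1+y)²] = 201,977.7432 / (8,111.5012 × 1.247689) = 19.95703.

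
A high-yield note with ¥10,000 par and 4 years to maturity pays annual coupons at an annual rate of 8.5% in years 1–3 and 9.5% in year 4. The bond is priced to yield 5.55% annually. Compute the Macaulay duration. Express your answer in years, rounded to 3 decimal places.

Periodic yield y = 0.0555. Discount each cash flow and weight by its year:
  t   CF        PV=CF/(1+0.0555)^t    t·PV
  1       850.00       805.3055       805.3055
  2       850.00       762.9612     1,525.9224
  3       850.00       722.8434     2,168.5302
  4    10,950.00     8,822.2867    35,289.1469
  Σ                 11,113.3969    39,788.9050
Price P = Σ PV = 11,113.3969.
Macaulay duration = Σ(t·PV) / P = 39,788.9050 / 11,113.3969 = 3.58026 years.

3.580 years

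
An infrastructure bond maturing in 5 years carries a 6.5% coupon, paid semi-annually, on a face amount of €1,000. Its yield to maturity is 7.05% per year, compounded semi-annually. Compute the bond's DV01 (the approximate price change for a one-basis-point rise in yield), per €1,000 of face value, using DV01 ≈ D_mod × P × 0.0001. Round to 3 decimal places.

Periodic yield y = 0.03525.
  t   CF        PV=CF/(1+0.03525)^t    t·PV
  1        32.50        31.3934        31.3934
  2        32.50        30.3244        60.6489
  3        32.50        29.2919        87.8757
  4        32.50        28.2945       113.1781
  5        32.50        27.3311       136.6555
  6        32.50        26.4005       158.4029
  7        32.50        25.5016       178.5109
  8        32.50        24.6332       197.0659
  9        32.50        23.7945       214.1503
  10    1,032.50       730.1930     7,301.9301
  Σ                    977.1581     8,479.8117
P = 977.1581; D_Mac = 8.67803 half-year periods = 4.33902 yrs; D_mod = 4.19127 yrs.
DV01 ≈ 4.19127 × 977.1581 × 0.0001 = 0.409554.

€0.410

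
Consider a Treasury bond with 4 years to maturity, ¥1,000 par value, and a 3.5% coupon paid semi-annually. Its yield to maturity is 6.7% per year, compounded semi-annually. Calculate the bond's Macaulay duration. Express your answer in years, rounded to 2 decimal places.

Periodic yield y = 0.0335. Discount each cash flow and weight by its period:
  t   CF        PV=CF/(1+0.0335)^t    t·PV
  1        17.50        16.9328        16.9328
  2        17.50        16.3839        32.7678
  3        17.50        15.8528        47.5585
  4        17.50        15.3390        61.3559
  5        17.50        14.8418        74.2088
  6        17.50        14.3607        86.1641
  7        17.50        13.8952        97.2664
  8     1,017.50       781.7188     6,253.7506
  Σ                    889.3249     6,670.0048
Price P = Σ PV = 889.3249.
Macaulay duration = Σ(t·PV) / P = 6,670.0048 / 889.3249 = 7.50008 half-year periods.
In years: 7.50008 / 2 = 3.75004 years.

3.75 years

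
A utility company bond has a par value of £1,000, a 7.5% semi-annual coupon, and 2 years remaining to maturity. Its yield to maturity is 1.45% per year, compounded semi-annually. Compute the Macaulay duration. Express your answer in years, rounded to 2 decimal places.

1.90 years

Periodic yield y = 0.00725. Discount each cash flow and weight by its period:
  t   CF        PV=CF/(1+0.00725)^t    t·PV
  1        37.50        37.2301        37.2301
  2        37.50        36.9621        73.9242
  3        37.50        36.6961       110.0882
  4     1,037.50     1,007.9500     4,031.8001
  Σ                  1,118.8383     4,253.0426
Price P = Σ PV = 1,118.8383.
Macaulay duration = Σ(t·PV) / P = 4,253.0426 / 1,118.8383 = 3.80130 half-year periods.
In years: 3.80130 / 2 = 1.90065 years.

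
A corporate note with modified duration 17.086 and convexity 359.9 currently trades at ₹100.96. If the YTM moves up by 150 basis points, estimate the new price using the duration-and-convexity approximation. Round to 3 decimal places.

₹79.173

Duration effect: -D_mod·Δy = -17.086 × (+0.015) = -0.256290
Convexity effect: ½·C·(Δy)² = 0.5 × 359.9 × (0.015)² = +0.04048875
ΔP/P ≈ -0.256290 + 0.04048875 = -0.21580125
New price ≈ 100.96 × (1 - 0.21580125) = 79.1727058.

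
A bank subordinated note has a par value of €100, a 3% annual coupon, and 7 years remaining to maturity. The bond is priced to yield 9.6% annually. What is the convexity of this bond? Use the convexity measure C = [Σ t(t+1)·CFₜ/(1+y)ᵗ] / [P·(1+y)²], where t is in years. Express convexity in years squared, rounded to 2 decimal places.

With y = 0.096:
  t   CF        PV=CF/(1+0.096)^t    t·PV        t(t+1)·PV
  1         3.00         2.7372         2.7372           5.4745
  2         3.00         2.4975         4.9949          14.9848
  3         3.00         2.2787         6.8361          27.3446
  4         3.00         2.0791         8.3165          41.5824
  5         3.00         1.8970         9.4850          56.9102
  6         3.00         1.7308        10.3851          72.6954
  7       103.00        54.2205       379.5433       3,036.3468
  Σ                     67.4409       422.2982       3,255.3386
P = 67.4409.
Convexity = Σ t(t+1)·PV / [P·(1+y)²] = 3,255.3386 / (67.4409 × 1.201216) = 40.18389.

40.18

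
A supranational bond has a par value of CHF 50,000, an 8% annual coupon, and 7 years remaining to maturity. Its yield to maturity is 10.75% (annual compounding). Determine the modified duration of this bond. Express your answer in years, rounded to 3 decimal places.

4.977 years

Periodic yield y = 0.1075. First find Macaulay duration:
  t   CF        PV=CF/(1+0.1075)^t    t·PV
  1     4,000.00     3,611.7381     3,611.7381
  2     4,000.00     3,261.1631     6,522.3262
  3     4,000.00     2,944.6168     8,833.8504
  4     4,000.00     2,658.7962    10,635.1849
  5     4,000.00     2,400.7189    12,003.5946
  6     4,000.00     2,167.6920    13,006.1522
  7    54,000.00    26,423.3341   184,963.3385
  Σ                 43,468.0593   239,576.1850
P = 43,468.0593; Macaulay duration = 239,576.1850 / 43,468.0593 = 5.51155 years.
Modified duration = D_Mac / (1 + y) = 5.51155 / 1.1075 = 4.97656 years.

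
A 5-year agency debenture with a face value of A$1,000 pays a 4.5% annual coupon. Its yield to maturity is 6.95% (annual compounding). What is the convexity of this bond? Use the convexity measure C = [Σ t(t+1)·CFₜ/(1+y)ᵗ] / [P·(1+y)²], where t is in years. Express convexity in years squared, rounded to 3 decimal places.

23.187

With y = 0.0695:
  t   CF        PV=CF/(1+0.0695)^t    t·PV        t(t+1)·PV
  1        45.00        42.0757        42.0757          84.1515
  2        45.00        39.3415        78.6830         236.0490
  3        45.00        36.7849       110.3548         441.4194
  4        45.00        34.3945       137.5781         687.8906
  5     1,045.00       746.8138     3,734.0691      22,404.4146
  Σ                    899.4105     4,102.7608      23,853.9250
P = 899.4105.
Convexity = Σ t(t+1)·PV / [P·(1+y)²] = 23,853.9250 / (899.4105 × 1.143830) = 23.18677.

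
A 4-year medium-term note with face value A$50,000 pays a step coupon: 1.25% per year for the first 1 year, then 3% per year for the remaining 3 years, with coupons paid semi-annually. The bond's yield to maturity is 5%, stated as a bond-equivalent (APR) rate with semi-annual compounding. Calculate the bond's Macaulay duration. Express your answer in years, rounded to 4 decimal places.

Periodic yield y = 0.025. Discount each cash flow and weight by its period:
  t   CF        PV=CF/(1+0.025)^t    t·PV
  1       312.50       304.8780       304.8780
  2       312.50       297.4420       594.8840
  3       750.00       696.4496     2,089.3487
  4       750.00       679.4630     2,717.8519
  5       750.00       662.8907     3,314.4536
  6       750.00       646.7226     3,880.3359
  7       750.00       630.9489     4,416.6425
  8    50,750.00    41,652.8885   333,223.1078
  Σ                 45,571.6833   350,541.5024
Price P = Σ PV = 45,571.6833.
Macaulay duration = Σ(t·PV) / P = 350,541.5024 / 45,571.6833 = 7.69209 half-year periods.
In years: 7.69209 / 2 = 3.84605 years.

3.8460 years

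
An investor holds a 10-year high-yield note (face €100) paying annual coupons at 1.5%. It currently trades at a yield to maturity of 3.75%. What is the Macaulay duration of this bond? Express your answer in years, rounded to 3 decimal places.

Periodic yield y = 0.0375. Discount each cash flow and weight by its year:
  t   CF        PV=CF/(1+0.0375)^t    t·PV
  1         1.50         1.4458         1.4458
  2         1.50         1.3935         2.7871
  3         1.50         1.3432         4.0295
  4         1.50         1.2946         5.1784
  5         1.50         1.2478         6.2391
  6         1.50         1.2027         7.2163
  7         1.50         1.1592         8.1147
  8         1.50         1.1173         8.9387
  9         1.50         1.0770         9.6926
  10      101.50        70.2401       702.4008
  Σ                     81.5212       756.0430
Price P = Σ PV = 81.5212.
Macaulay duration = Σ(t·PV) / P = 756.0430 / 81.5212 = 9.27419 years.

9.274 years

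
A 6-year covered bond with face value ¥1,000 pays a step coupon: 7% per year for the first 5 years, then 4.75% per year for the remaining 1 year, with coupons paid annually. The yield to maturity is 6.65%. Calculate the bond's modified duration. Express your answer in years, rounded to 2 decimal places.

Periodic yield y = 0.0665. First find Macaulay duration:
  t   CF        PV=CF/(1+0.0665)^t    t·PV
  1        70.00        65.6353        65.6353
  2        70.00        61.5427       123.0853
  3        70.00        57.7053       173.1158
  4        70.00        54.1071       216.4286
  5        70.00        50.7334       253.6669
  6     1,047.50       711.8506     4,271.1038
  Σ                  1,001.5743     5,103.0356
P = 1,001.5743; Macaulay duration = 5,103.0356 / 1,001.5743 = 5.09501 years.
Modified duration = D_Mac / (1 + y) = 5.09501 / 1.0665 = 4.77732 years.

4.78 years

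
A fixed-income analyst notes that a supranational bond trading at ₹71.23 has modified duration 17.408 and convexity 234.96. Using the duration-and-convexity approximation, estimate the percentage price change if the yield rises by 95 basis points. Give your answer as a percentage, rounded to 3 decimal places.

Duration effect: -D_mod·Δy = -17.408 × (+0.0095) = -0.165376
Convexity effect: ½·C·(Δy)² = 0.5 × 234.96 × (0.0095)² = +0.01060257
ΔP/P ≈ -0.165376 + 0.01060257 = -0.15477343
= -15.477343%.

-15.477%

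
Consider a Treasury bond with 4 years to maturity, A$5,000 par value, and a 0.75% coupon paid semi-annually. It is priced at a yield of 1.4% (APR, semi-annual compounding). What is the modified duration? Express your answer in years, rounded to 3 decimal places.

3.920 years

Periodic yield y = 0.007. First find Macaulay duration:
  t   CF        PV=CF/(1+0.007)^t    t·PV
  1        18.75        18.6197        18.6197
  2        18.75        18.4902        36.9805
  3        18.75        18.3617        55.0851
  4        18.75        18.2341        72.9362
  5        18.75        18.1073        90.5365
  6        18.75        17.9814       107.8886
  7        18.75        17.8564       124.9951
  8     5,018.75     4,746.3504    37,970.8033
  Σ                  4,874.0013    38,477.8451
P = 4,874.0013; Macaulay duration = 38,477.8451 / 4,874.0013 = 7.89451 half-year periods = 3.94725 years.
Modified duration = D_Mac / (1 + y) = 3.94725 / 1.007 = 3.91982 years.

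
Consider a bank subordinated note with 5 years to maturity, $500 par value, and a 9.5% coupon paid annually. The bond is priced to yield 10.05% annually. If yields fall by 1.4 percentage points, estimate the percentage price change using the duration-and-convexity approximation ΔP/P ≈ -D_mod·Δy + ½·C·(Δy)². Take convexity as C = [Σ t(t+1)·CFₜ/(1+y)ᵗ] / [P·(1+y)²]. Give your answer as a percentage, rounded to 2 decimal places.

+5.53%

With y = 0.1005:
  t   CF        PV=CF/(1+0.1005)^t    t·PV        t(t+1)·PV
  1        47.50        43.1622        43.1622          86.3244
  2        47.50        39.2205        78.4411         235.3232
  3        47.50        35.6388       106.9165         427.6660
  4        47.50        32.3842       129.5369         647.6844
  5       547.50       339.1829     1,695.9143      10,175.4856
  Σ                    489.5886     2,053.9709      11,572.4836
P = 489.5886; D_Mac = 4.19530 yrs; D_mod = 3.81218 yrs; C = 19.51709.
Duration effect: -3.81218 × (-0.014) = +0.053370
Convexity effect: 0.5 × 19.51709 × (-0.014)² = +0.0019127
ΔP/P ≈ +0.053370 + 0.0019127 = +0.055283 = +5.5283%.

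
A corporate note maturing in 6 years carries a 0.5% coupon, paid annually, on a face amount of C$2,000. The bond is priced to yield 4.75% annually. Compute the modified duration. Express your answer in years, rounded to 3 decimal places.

5.646 years

Periodic yield y = 0.0475. First find Macaulay duration:
  t   CF        PV=CF/(1+0.0475)^t    t·PV
  1        10.00         9.5465         9.5465
  2        10.00         9.1136        18.2273
  3        10.00         8.7004        26.1011
  4        10.00         8.3058        33.2234
  5        10.00         7.9292        39.6460
  6     2,010.00     1,521.4997     9,128.9981
  Σ                  1,565.0953     9,255.7425
P = 1,565.0953; Macaulay duration = 9,255.7425 / 1,565.0953 = 5.91385 years.
Modified duration = D_Mac / (1 + y) = 5.91385 / 1.0475 = 5.64568 years.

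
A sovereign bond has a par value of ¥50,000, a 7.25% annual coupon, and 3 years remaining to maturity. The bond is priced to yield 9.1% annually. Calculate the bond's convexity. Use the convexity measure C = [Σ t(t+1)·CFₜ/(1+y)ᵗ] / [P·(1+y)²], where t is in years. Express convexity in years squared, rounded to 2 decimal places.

With y = 0.091:
  t   CF        PV=CF/(1+0.091)^t    t·PV        t(t+1)·PV
  1     3,625.00     3,322.6398     3,322.6398       6,645.2796
  2     3,625.00     3,045.4993     6,090.9987      18,272.9960
  3    53,625.00    41,294.5800   123,883.7400     495,534.9601
  Σ                 47,662.7191   133,297.3785     520,453.2357
P = 47,662.7191.
Convexity = Σ t(t+1)·PV / [P·(1+y)²] = 520,453.2357 / (47,662.7191 × 1.190281) = 9.17389.

9.17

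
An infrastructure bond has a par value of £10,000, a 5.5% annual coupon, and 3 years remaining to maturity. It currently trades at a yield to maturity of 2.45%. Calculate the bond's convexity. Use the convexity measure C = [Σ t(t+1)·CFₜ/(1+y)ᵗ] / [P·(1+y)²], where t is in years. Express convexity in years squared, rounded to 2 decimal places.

10.69

With y = 0.0245:
  t   CF        PV=CF/(1+0.0245)^t    t·PV        t(t+1)·PV
  1       550.00       536.8472       536.8472       1,073.6945
  2       550.00       524.0090     1,048.0180       3,144.0541
  3    10,550.00     9,811.0745    29,433.2234     117,732.8934
  Σ                 10,871.9307    31,018.0886     121,950.6420
P = 10,871.9307.
Convexity = Σ t(t+1)·PV / [P·(1+y)²] = 121,950.6420 / (10,871.9307 × 1.049600) = 10.68694.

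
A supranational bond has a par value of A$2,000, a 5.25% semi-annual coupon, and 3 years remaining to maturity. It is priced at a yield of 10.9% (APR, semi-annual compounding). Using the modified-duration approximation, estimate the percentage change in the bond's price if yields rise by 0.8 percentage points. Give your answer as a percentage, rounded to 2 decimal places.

Periodic yield y = 0.0545. Modified duration first:
  t   CF        PV=CF/(1+0.0545)^t    t·PV
  1        52.50        49.7866        49.7866
  2        52.50        47.2135        94.4270
  3        52.50        44.7733       134.3200
  4        52.50        42.4593       169.8373
  5        52.50        40.2649       201.3244
  6     2,052.50     1,492.8070     8,956.8420
  Σ                  1,717.3047     9,606.5373
P = 1,717.3047; D_Mac = 5.59396 half-year periods = 2.79698 yrs; D_mod = 2.79698/(1+0.0545) = 2.65242 yrs.
ΔP/P ≈ -D_mod · Δy = -2.65242 × (+0.008) = -0.021219 = -2.1219%.

-2.12%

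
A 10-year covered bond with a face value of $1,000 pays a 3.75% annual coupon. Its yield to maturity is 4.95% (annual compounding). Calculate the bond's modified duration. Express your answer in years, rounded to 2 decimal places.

Periodic yield y = 0.0495. First find Macaulay duration:
  t   CF        PV=CF/(1+0.0495)^t    t·PV
  1        37.50        35.7313        35.7313
  2        37.50        34.0460        68.0920
  3        37.50        32.4402        97.3207
  4        37.50        30.9102       123.6407
  5        37.50        29.4523       147.2614
  6        37.50        28.0632       168.3790
  7        37.50        26.7396       187.1769
  8        37.50        25.4784       203.8270
  9        37.50        24.2767       218.4901
  10    1,037.50       639.9760     6,399.7598
  Σ                    907.1138     7,649.6790
P = 907.1138; Macaulay duration = 7,649.6790 / 907.1138 = 8.43299 years.
Modified duration = D_Mac / (1 + y) = 8.43299 / 1.0495 = 8.03524 years.

8.04 years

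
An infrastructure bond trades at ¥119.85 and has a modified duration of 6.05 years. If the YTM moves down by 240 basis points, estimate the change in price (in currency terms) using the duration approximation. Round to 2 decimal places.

Duration approximation: ΔP/P ≈ -D_mod · Δy = -6.05 × (-0.024) = +0.145200.
ΔP ≈ 119.85 × (+0.145200) = +17.40222.

+¥17.40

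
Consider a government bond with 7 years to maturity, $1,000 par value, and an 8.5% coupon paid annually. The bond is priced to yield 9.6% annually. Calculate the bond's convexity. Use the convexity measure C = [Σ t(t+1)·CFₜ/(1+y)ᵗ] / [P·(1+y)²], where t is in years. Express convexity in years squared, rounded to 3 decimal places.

33.617

With y = 0.096:
  t   CF        PV=CF/(1+0.096)^t    t·PV        t(t+1)·PV
  1        85.00        77.5547        77.5547         155.1095
  2        85.00        70.7616       141.5233         424.5698
  3        85.00        64.5635       193.6906         774.7624
  4        85.00        58.9083       235.6333       1,178.1666
  5        85.00        53.7485       268.7424       1,612.4543
  6        85.00        49.0406       294.2435       2,059.7044
  7     1,085.00       571.1575     3,998.1023      31,984.8182
  Σ                    945.7348     5,209.4900      38,189.5850
P = 945.7348.
Convexity = Σ t(t+1)·PV / [P·(1+y)²] = 38,189.5850 / (945.7348 × 1.201216) = 33.61665.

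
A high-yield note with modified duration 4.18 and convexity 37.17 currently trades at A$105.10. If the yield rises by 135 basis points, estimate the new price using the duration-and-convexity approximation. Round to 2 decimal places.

A$99.53

Duration effect: -D_mod·Δy = -4.18 × (+0.0135) = -0.056430
Convexity effect: ½·C·(Δy)² = 0.5 × 37.17 × (0.0135)² = +0.00338711625
ΔP/P ≈ -0.056430 + 0.00338711625 = -0.05304288375
New price ≈ 105.10 × (1 - 0.05304288375) = 99.525192917875.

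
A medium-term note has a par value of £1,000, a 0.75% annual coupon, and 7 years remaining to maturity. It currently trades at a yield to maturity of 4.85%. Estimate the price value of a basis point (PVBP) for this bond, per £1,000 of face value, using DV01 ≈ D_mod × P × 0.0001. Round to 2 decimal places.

£0.50

Periodic yield y = 0.0485.
  t   CF        PV=CF/(1+0.0485)^t    t·PV
  1         7.50         7.1531         7.1531
  2         7.50         6.8222        13.6444
  3         7.50         6.5066        19.5199
  4         7.50         6.2057        24.8226
  5         7.50         5.9186        29.5930
  6         7.50         5.6448        33.8690
  7     1,007.50       723.2126     5,062.4885
  Σ                    761.4636     5,191.0905
P = 761.4636; D_Mac = 6.81725 yrs; D_mod = 6.50191 yrs.
DV01 ≈ 6.50191 × 761.4636 × 0.0001 = 0.495097.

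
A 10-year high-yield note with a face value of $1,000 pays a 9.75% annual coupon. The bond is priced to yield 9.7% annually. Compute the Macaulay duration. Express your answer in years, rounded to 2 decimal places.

6.82 years

Periodic yield y = 0.097. Discount each cash flow and weight by its year:
  t   CF        PV=CF/(1+0.097)^t    t·PV
  1        97.50        88.8788        88.8788
  2        97.50        81.0198       162.0397
  3        97.50        73.8558       221.5675
  4        97.50        67.3253       269.3011
  5        97.50        61.3722       306.8608
  6        97.50        55.9455       335.6728
  7        97.50        50.9986       356.9902
  8        97.50        46.4891       371.9132
  9        97.50        42.3784       381.4060
  10    1,097.50       434.8488     4,348.4878
  Σ                  1,003.1123     6,843.1177
Price P = Σ PV = 1,003.1123.
Macaulay duration = Σ(t·PV) / P = 6,843.1177 / 1,003.1123 = 6.82189 years.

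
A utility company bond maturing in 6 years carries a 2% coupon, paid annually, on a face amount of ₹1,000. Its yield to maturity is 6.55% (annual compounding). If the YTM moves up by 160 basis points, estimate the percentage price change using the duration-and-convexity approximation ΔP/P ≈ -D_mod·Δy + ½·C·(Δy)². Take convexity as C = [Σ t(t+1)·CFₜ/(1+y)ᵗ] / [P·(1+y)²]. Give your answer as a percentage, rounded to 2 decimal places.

With y = 0.0655:
  t   CF        PV=CF/(1+0.0655)^t    t·PV        t(t+1)·PV
  1        20.00        18.7705        18.7705          37.5411
  2        20.00        17.6166        35.2333         105.6998
  3        20.00        16.5337        49.6011         198.4042
  4        20.00        15.5173        62.0692         310.3460
  5        20.00        14.5634        72.8170         436.9019
  6     1,020.00       697.0749     4,182.4494      29,277.1460
  Σ                    780.0765     4,420.9405      30,366.0390
P = 780.0765; D_Mac = 5.66732 yrs; D_mod = 5.31893 yrs; C = 34.28815.
Duration effect: -5.31893 × (+0.016) = -0.085103
Convexity effect: 0.5 × 34.28815 × (0.016)² = +0.0043889
ΔP/P ≈ -0.085103 + 0.0043889 = -0.080714 = -8.0714%.

-8.07%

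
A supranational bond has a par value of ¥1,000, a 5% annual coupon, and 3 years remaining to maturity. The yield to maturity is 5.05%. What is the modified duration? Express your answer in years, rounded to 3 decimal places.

2.722 years

Periodic yield y = 0.0505. First find Macaulay duration:
  t   CF        PV=CF/(1+0.0505)^t    t·PV
  1        50.00        47.5964        47.5964
  2        50.00        45.3083        90.6166
  3     1,050.00       905.7350     2,717.2049
  Σ                    998.6397     2,855.4179
P = 998.6397; Macaulay duration = 2,855.4179 / 998.6397 = 2.85931 years.
Modified duration = D_Mac / (1 + y) = 2.85931 / 1.0505 = 2.72185 years.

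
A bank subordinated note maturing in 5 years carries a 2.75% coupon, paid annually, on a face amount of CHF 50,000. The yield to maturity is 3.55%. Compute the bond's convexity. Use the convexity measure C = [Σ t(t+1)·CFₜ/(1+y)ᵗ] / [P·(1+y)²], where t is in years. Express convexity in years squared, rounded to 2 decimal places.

With y = 0.0355:
  t   CF        PV=CF/(1+0.0355)^t    t·PV        t(t+1)·PV
  1     1,375.00     1,327.8609     1,327.8609       2,655.7219
  2     1,375.00     1,282.3379     2,564.6759       7,694.0276
  3     1,375.00     1,238.3756     3,715.1268      14,860.5073
  4     1,375.00     1,195.9204     4,783.6817      23,918.4086
  5    51,375.00    43,152.0387   215,760.1936   1,294,561.1614
  Σ                 48,196.5336   228,151.5389   1,343,689.8268
P = 48,196.5336.
Convexity = Σ t(t+1)·PV / [P·(1+y)²] = 1,343,689.8268 / (48,196.5336 × 1.072260) = 26.00058.

26.00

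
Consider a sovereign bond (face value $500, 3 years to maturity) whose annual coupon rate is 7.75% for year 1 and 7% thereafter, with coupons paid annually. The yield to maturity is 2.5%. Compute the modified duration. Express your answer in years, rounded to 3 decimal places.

Periodic yield y = 0.025. First find Macaulay duration:
  t   CF        PV=CF/(1+0.025)^t    t·PV
  1        38.75        37.8049        37.8049
  2        35.00        33.3135        66.6270
  3       535.00       496.8007     1,490.4021
  Σ                    567.9191     1,594.8339
P = 567.9191; Macaulay duration = 1,594.8339 / 567.9191 = 2.80821 years.
Modified duration = D_Mac / (1 + y) = 2.80821 / 1.025 = 2.73971 years.

2.740 years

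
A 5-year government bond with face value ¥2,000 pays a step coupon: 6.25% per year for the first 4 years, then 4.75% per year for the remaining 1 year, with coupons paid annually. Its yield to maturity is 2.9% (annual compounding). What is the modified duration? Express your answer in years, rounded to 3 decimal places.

4.356 years

Periodic yield y = 0.029. First find Macaulay duration:
  t   CF        PV=CF/(1+0.029)^t    t·PV
  1       125.00       121.4772       121.4772
  2       125.00       118.0536       236.1072
  3       125.00       114.7265       344.1796
  4       125.00       111.4932       445.9729
  5     2,095.00     1,815.9637     9,079.8183
  Σ                  2,281.7142    10,227.5552
P = 2,281.7142; Macaulay duration = 10,227.5552 / 2,281.7142 = 4.48240 years.
Modified duration = D_Mac / (1 + y) = 4.48240 / 1.029 = 4.35607 years.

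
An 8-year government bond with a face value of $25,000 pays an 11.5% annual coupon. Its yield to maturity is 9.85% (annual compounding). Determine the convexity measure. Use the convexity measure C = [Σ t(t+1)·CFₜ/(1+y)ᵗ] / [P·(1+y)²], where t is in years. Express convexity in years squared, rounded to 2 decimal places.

With y = 0.0985:
  t   CF        PV=CF/(1+0.0985)^t    t·PV        t(t+1)·PV
  1     2,875.00     2,617.2053     2,617.2053       5,234.4106
  2     2,875.00     2,382.5264     4,765.0529      14,295.1586
  3     2,875.00     2,168.8907     6,506.6721      26,026.6883
  4     2,875.00     1,974.4112     7,897.6448      39,488.2238
  5     2,875.00     1,797.3702     8,986.8511      53,921.1067
  6     2,875.00     1,636.2041     9,817.2247      68,720.5730
  7     2,875.00     1,489.4894    10,426.4259      83,411.4070
  8    27,875.00    13,146.6284   105,173.0269     946,557.2417
  Σ                 27,212.7257   156,190.1035   1,237,654.8097
P = 27,212.7257.
Convexity = Σ t(t+1)·PV / [P·(1+y)²] = 1,237,654.8097 / (27,212.7257 × 1.206702) = 37.69011.

37.69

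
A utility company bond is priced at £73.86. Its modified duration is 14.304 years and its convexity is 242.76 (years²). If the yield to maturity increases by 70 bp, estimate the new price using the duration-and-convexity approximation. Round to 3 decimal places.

£66.904

Duration effect: -D_mod·Δy = -14.304 × (+0.007) = -0.100128
Convexity effect: ½·C·(Δy)² = 0.5 × 242.76 × (0.007)² = +0.00594762
ΔP/P ≈ -0.100128 + 0.00594762 = -0.09418038
New price ≈ 73.86 × (1 - 0.09418038) = 66.9038371332.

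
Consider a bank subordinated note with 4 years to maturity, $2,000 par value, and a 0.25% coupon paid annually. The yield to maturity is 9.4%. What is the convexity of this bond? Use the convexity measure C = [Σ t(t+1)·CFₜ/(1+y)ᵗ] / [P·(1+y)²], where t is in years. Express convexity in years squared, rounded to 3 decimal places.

With y = 0.094:
  t   CF        PV=CF/(1+0.094)^t    t·PV        t(t+1)·PV
  1         5.00         4.5704         4.5704           9.1408
  2         5.00         4.1777         8.3554          25.0661
  3         5.00         3.8187        11.4562          45.8247
  4     2,005.00     1,399.7326     5,598.9305      27,994.6527
  Σ                  1,412.2994     5,623.3125      28,074.6843
P = 1,412.2994.
Convexity = Σ t(t+1)·PV / [P·(1+y)²] = 28,074.6843 / (1,412.2994 × 1.196836) = 16.60938.

16.609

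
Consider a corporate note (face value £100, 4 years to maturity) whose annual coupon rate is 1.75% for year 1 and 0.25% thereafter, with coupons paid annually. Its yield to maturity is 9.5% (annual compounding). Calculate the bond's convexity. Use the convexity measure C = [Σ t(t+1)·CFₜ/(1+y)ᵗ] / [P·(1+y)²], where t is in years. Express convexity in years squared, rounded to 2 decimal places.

With y = 0.095:
  t   CF        PV=CF/(1+0.095)^t    t·PV        t(t+1)·PV
  1         1.75         1.5982         1.5982           3.1963
  2         0.25         0.2085         0.4170           1.2510
  3         0.25         0.1904         0.5712           2.2850
  4       100.25        69.7313       278.9253       1,394.6265
  Σ                     71.7284       281.5117       1,401.3588
P = 71.7284.
Convexity = Σ t(t+1)·PV / [P·(1+y)²] = 1,401.3588 / (71.7284 × 1.199025) = 16.29408.

16.29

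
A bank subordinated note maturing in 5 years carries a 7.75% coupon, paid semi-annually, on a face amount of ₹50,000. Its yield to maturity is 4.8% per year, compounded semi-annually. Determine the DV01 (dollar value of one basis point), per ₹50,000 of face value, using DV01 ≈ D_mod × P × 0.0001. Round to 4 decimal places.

Periodic yield y = 0.024.
  t   CF        PV=CF/(1+0.024)^t    t·PV
  1     1,937.50     1,892.0898     1,892.0898
  2     1,937.50     1,847.7440     3,695.4880
  3     1,937.50     1,804.4375     5,413.3125
  4     1,937.50     1,762.1460     7,048.5839
  5     1,937.50     1,720.8457     8,604.2284
  6     1,937.50     1,680.5134    10,083.0802
  7     1,937.50     1,641.1263    11,487.8843
  8     1,937.50     1,602.6624    12,821.2995
  9     1,937.50     1,565.1000    14,085.9003
  10   51,937.50    40,971.4633   409,714.6326
  Σ                 56,488.1284   484,846.4997
P = 56,488.1284; D_Mac = 8.58316 half-year periods = 4.29158 yrs; D_mod = 4.19099 yrs.
DV01 ≈ 4.19099 × 56,488.1284 × 0.0001 = 23.674145.

₹23.6741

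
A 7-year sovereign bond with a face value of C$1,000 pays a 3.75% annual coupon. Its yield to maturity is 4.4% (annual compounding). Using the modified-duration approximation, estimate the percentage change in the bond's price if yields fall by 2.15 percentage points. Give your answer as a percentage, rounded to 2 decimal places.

Periodic yield y = 0.044. Modified duration first:
  t   CF        PV=CF/(1+0.044)^t    t·PV
  1        37.50        35.9195        35.9195
  2        37.50        34.4057        68.8114
  3        37.50        32.9556        98.8669
  4        37.50        31.5667       126.2668
  5        37.50        30.2363       151.1815
  6        37.50        28.9620       173.7719
  7     1,037.50       767.5110     5,372.5771
  Σ                    961.5569     6,027.3952
P = 961.5569; D_Mac = 6.26837 yrs; D_mod = 6.26837/(1+0.044) = 6.00419 yrs.
ΔP/P ≈ -D_mod · Δy = -6.00419 × (-0.0215) = +0.129090 = +12.9090%.

+12.91%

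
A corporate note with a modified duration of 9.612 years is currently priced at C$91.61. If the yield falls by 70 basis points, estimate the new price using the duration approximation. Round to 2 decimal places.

Duration approximation: ΔP/P ≈ -D_mod · Δy = -9.612 × (-0.007) = +0.067284.
New price ≈ 91.61 × (1 + 0.067284) = 97.77388724.

C$97.77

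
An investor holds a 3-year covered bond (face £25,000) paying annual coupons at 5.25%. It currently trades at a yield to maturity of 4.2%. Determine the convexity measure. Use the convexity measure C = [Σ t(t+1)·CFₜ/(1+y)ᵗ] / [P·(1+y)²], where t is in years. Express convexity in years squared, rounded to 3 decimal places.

10.342

With y = 0.042:
  t   CF        PV=CF/(1+0.042)^t    t·PV        t(t+1)·PV
  1     1,312.50     1,259.5969     1,259.5969       2,519.1939
  2     1,312.50     1,208.8262     2,417.6525       7,252.9574
  3    26,312.50    23,257.2819    69,771.8456     279,087.3824
  Σ                 25,725.7050    73,449.0950     288,859.5336
P = 25,725.7050.
Convexity = Σ t(t+1)·PV / [P·(1+y)²] = 288,859.5336 / (25,725.7050 × 1.085764) = 10.34151.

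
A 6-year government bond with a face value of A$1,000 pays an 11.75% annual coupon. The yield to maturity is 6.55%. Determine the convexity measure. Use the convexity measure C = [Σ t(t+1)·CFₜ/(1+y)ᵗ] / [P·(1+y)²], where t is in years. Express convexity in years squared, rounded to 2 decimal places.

27.08

With y = 0.0655:
  t   CF        PV=CF/(1+0.0655)^t    t·PV        t(t+1)·PV
  1       117.50       110.2769       110.2769         220.5537
  2       117.50       103.4978       206.9955         620.9866
  3       117.50        97.1354       291.4062       1,165.6247
  4       117.50        91.1641       364.6566       1,823.2828
  5       117.50        85.5600       427.7998       2,566.7989
  6     1,117.50       763.7071     4,582.2424      32,075.6967
  Σ                  1,251.3412     5,983.3773      38,472.9435
P = 1,251.3412.
Convexity = Σ t(t+1)·PV / [P·(1+y)²] = 38,472.9435 / (1,251.3412 × 1.135290) = 27.08150.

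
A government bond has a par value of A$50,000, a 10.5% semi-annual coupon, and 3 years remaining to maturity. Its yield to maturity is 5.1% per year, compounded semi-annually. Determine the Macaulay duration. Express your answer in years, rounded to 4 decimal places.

Periodic yield y = 0.0255. Discount each cash flow and weight by its period:
  t   CF        PV=CF/(1+0.0255)^t    t·PV
  1     2,625.00     2,559.7270     2,559.7270
  2     2,625.00     2,496.0770     4,992.1540
  3     2,625.00     2,434.0098     7,302.0293
  4     2,625.00     2,373.4859     9,493.9434
  5     2,625.00     2,314.4670    11,572.3348
  6    52,625.00    45,245.7843   271,474.7057
  Σ                 57,423.5508   307,394.8941
Price P = Σ PV = 57,423.5508.
Macaulay duration = Σ(t·PV) / P = 307,394.8941 / 57,423.5508 = 5.35312 half-year periods.
In years: 5.35312 / 2 = 2.67656 years.

2.6766 years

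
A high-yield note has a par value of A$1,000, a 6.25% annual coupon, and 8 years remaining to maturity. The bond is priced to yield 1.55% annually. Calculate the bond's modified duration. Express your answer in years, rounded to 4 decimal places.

Periodic yield y = 0.0155. First find Macaulay duration:
  t   CF        PV=CF/(1+0.0155)^t    t·PV
  1        62.50        61.5460        61.5460
  2        62.50        60.6066       121.2133
  3        62.50        59.6816       179.0447
  4        62.50        58.7706       235.0825
  5        62.50        57.8736       289.3679
  6        62.50        56.9902       341.9414
  7        62.50        56.1204       392.8426
  8     1,062.50       939.4843     7,515.8742
  Σ                  1,351.0733     9,136.9127
P = 1,351.0733; Macaulay duration = 9,136.9127 / 1,351.0733 = 6.76271 years.
Modified duration = D_Mac / (1 + y) = 6.76271 / 1.0155 = 6.65948 years.

6.6595 years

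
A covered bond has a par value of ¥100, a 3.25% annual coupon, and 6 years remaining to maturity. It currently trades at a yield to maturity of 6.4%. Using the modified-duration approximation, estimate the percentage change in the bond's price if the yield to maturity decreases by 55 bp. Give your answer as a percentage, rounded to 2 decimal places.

+2.84%

Periodic yield y = 0.064. Modified duration first:
  t   CF        PV=CF/(1+0.064)^t    t·PV
  1         3.25         3.0545         3.0545
  2         3.25         2.8708         5.7416
  3         3.25         2.6981         8.0943
  4         3.25         2.5358        10.1432
  5         3.25         2.3833        11.9164
  6       103.25        71.1607       426.9643
  Σ                     84.7032       465.9143
P = 84.7032; D_Mac = 5.50055 yrs; D_mod = 5.50055/(1+0.064) = 5.16969 yrs.
ΔP/P ≈ -D_mod · Δy = -5.16969 × (-0.0055) = +0.028433 = +2.8433%.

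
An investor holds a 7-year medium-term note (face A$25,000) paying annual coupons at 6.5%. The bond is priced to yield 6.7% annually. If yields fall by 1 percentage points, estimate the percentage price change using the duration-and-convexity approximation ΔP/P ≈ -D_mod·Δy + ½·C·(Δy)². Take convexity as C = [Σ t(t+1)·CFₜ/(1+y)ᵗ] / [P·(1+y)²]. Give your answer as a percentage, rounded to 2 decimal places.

+5.66%

With y = 0.067:
  t   CF        PV=CF/(1+0.067)^t    t·PV        t(t+1)·PV
  1     1,625.00     1,522.9616     1,522.9616       3,045.9231
  2     1,625.00     1,427.3304     2,854.6609       8,563.9826
  3     1,625.00     1,337.7043     4,013.1128      16,052.4510
  4     1,625.00     1,253.7060     5,014.8238      25,074.1190
  5     1,625.00     1,174.9821     5,874.9107      35,249.4644
  6     1,625.00     1,101.2016     6,607.2098      46,250.4688
  7    26,625.00    16,909.8082   118,368.6571     946,949.2567
  Σ                 24,727.6942   144,256.3367   1,081,185.6657
P = 24,727.6942; D_Mac = 5.83380 yrs; D_mod = 5.46748 yrs; C = 38.40500.
Duration effect: -5.46748 × (-0.01) = +0.054675
Convexity effect: 0.5 × 38.40500 × (-0.01)² = +0.0019203
ΔP/P ≈ +0.054675 + 0.0019203 = +0.056595 = +5.6595%.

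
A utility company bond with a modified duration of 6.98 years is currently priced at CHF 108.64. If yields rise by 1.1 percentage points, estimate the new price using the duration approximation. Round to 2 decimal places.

CHF 100.30

Duration approximation: ΔP/P ≈ -D_mod · Δy = -6.98 × (+0.011) = -0.076780.
New price ≈ 108.64 × (1 - 0.076780) = 100.2986208.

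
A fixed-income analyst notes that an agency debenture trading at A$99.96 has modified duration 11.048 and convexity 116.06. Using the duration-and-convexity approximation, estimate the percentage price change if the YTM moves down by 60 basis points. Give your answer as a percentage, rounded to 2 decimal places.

Duration effect: -D_mod·Δy = -11.048 × (-0.006) = +0.066288
Convexity effect: ½·C·(Δy)² = 0.5 × 116.06 × (-0.006)² = +0.00208908
ΔP/P ≈ +0.066288 + 0.00208908 = +0.06837708
= +6.837708%.

+6.84%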